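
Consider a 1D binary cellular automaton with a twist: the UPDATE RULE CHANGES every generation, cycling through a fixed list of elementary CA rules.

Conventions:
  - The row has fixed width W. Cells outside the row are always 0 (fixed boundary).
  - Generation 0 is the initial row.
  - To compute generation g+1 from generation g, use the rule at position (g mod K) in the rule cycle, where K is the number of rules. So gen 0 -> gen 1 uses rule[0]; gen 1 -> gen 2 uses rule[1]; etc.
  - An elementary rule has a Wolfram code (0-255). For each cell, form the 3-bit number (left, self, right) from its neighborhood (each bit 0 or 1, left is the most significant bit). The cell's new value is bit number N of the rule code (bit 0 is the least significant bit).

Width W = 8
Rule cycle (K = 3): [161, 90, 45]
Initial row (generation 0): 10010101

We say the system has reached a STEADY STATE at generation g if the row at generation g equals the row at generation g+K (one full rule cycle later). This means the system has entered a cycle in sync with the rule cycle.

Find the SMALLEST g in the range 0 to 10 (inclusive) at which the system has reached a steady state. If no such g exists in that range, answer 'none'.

Gen 0: 10010101
Gen 1 (rule 161): 00001010
Gen 2 (rule 90): 00010001
Gen 3 (rule 45): 11010101
Gen 4 (rule 161): 00101010
Gen 5 (rule 90): 01000001
Gen 6 (rule 45): 01011101
Gen 7 (rule 161): 00101010
Gen 8 (rule 90): 01000001
Gen 9 (rule 45): 01011101
Gen 10 (rule 161): 00101010
Gen 11 (rule 90): 01000001
Gen 12 (rule 45): 01011101
Gen 13 (rule 161): 00101010

Answer: 4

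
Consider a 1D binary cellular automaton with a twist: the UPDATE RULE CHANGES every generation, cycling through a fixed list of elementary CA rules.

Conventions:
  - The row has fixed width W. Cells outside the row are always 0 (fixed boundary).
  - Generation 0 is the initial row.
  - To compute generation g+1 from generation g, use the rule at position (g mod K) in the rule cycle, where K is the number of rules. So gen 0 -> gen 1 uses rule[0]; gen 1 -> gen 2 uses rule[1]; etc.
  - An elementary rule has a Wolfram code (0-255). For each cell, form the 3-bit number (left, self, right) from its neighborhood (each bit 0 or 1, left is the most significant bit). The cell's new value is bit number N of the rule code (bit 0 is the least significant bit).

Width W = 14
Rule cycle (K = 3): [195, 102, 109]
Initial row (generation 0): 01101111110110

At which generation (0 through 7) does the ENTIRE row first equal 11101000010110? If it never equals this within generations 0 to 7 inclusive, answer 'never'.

Gen 0: 01101111110110
Gen 1 (rule 195): 10100111110010
Gen 2 (rule 102): 11101000010110
Gen 3 (rule 109): 10111011011110
Gen 4 (rule 195): 00011001001110
Gen 5 (rule 102): 00101011010010
Gen 6 (rule 109): 10111111110010
Gen 7 (rule 195): 00011111110100

Answer: 2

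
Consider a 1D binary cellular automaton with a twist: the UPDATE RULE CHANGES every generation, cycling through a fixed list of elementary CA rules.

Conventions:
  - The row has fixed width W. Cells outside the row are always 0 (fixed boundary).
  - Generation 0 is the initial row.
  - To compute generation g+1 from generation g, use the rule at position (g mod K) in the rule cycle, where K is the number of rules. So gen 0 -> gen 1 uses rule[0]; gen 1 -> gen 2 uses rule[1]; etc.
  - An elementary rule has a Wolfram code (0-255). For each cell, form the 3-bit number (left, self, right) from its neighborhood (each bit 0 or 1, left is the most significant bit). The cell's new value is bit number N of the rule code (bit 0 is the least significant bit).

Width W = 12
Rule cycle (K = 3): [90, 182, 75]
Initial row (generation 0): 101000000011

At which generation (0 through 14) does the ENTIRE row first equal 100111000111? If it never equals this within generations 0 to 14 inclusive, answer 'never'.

Answer: 8

Derivation:
Gen 0: 101000000011
Gen 1 (rule 90): 000100000111
Gen 2 (rule 182): 001110001010
Gen 3 (rule 75): 111010110000
Gen 4 (rule 90): 101000111000
Gen 5 (rule 182): 111101010100
Gen 6 (rule 75): 100100000001
Gen 7 (rule 90): 011010000010
Gen 8 (rule 182): 100111000111
Gen 9 (rule 75): 001101011101
Gen 10 (rule 90): 011100010100
Gen 11 (rule 182): 101010111110
Gen 12 (rule 75): 000000100010
Gen 13 (rule 90): 000001010101
Gen 14 (rule 182): 000011111111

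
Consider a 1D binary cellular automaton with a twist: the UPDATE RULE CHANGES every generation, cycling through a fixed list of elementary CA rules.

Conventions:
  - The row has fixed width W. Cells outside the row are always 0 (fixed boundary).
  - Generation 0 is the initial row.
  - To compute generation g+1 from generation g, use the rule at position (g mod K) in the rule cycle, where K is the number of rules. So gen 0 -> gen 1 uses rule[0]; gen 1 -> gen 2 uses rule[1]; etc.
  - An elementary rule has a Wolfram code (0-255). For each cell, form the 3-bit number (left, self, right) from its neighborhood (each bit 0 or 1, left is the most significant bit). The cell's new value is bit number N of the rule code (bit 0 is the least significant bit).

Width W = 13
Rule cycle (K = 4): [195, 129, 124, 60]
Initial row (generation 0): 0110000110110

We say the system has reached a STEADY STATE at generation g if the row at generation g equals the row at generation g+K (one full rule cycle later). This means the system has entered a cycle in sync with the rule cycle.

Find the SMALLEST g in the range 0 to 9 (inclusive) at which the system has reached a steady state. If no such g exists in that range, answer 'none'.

Answer: none

Derivation:
Gen 0: 0110000110110
Gen 1 (rule 195): 1010111010010
Gen 2 (rule 129): 0000010000000
Gen 3 (rule 124): 0000011000000
Gen 4 (rule 60): 0000010100000
Gen 5 (rule 195): 1111100001111
Gen 6 (rule 129): 0111001100110
Gen 7 (rule 124): 0101101110111
Gen 8 (rule 60): 0111011001100
Gen 9 (rule 195): 1011001010101
Gen 10 (rule 129): 0000000000000
Gen 11 (rule 124): 0000000000000
Gen 12 (rule 60): 0000000000000
Gen 13 (rule 195): 1111111111111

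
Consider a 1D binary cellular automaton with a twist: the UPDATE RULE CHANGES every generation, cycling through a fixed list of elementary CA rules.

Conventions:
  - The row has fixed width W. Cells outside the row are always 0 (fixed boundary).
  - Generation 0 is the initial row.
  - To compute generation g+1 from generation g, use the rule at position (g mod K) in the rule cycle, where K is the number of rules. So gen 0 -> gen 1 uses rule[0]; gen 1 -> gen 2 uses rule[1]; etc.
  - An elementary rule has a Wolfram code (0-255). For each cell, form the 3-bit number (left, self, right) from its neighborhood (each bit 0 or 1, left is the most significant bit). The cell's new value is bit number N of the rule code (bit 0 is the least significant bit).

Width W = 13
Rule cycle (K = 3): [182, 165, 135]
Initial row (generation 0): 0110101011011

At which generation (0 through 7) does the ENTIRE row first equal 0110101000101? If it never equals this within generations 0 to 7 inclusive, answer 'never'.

Gen 0: 0110101011011
Gen 1 (rule 182): 1001111100100
Gen 2 (rule 165): 1000111000101
Gen 3 (rule 135): 1011010011101
Gen 4 (rule 182): 1100111101011
Gen 5 (rule 165): 0000011011100
Gen 6 (rule 135): 1111100001001
Gen 7 (rule 182): 0111010011111

Answer: never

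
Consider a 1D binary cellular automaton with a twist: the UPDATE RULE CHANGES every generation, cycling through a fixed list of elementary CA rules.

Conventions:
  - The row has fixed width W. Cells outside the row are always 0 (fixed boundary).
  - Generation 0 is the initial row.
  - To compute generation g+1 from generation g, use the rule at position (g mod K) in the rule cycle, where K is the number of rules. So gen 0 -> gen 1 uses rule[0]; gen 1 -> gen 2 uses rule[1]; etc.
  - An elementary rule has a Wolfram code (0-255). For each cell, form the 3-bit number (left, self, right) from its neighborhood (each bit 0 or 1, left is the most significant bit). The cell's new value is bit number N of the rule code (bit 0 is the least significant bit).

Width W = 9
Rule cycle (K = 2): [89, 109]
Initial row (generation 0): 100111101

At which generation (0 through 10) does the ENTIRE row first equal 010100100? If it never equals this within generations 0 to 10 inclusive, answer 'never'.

Gen 0: 100111101
Gen 1 (rule 89): 010100100
Gen 2 (rule 109): 011100101
Gen 3 (rule 89): 010110000
Gen 4 (rule 109): 011110111
Gen 5 (rule 89): 010010101
Gen 6 (rule 109): 010011111
Gen 7 (rule 89): 001010001
Gen 8 (rule 109): 101110101
Gen 9 (rule 89): 001010000
Gen 10 (rule 109): 101110111

Answer: 1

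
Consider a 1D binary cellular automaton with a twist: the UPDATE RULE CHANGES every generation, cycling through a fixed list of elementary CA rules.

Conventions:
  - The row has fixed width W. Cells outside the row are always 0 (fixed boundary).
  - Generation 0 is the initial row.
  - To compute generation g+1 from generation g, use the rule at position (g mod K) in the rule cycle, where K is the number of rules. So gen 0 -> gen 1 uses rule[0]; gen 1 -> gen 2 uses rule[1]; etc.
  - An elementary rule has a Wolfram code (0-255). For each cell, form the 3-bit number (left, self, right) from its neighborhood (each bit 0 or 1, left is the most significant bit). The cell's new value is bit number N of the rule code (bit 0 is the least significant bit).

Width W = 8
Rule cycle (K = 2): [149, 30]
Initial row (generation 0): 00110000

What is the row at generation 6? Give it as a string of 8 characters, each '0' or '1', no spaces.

Answer: 10010110

Derivation:
Gen 0: 00110000
Gen 1 (rule 149): 10001111
Gen 2 (rule 30): 11011000
Gen 3 (rule 149): 00000111
Gen 4 (rule 30): 00001100
Gen 5 (rule 149): 11100011
Gen 6 (rule 30): 10010110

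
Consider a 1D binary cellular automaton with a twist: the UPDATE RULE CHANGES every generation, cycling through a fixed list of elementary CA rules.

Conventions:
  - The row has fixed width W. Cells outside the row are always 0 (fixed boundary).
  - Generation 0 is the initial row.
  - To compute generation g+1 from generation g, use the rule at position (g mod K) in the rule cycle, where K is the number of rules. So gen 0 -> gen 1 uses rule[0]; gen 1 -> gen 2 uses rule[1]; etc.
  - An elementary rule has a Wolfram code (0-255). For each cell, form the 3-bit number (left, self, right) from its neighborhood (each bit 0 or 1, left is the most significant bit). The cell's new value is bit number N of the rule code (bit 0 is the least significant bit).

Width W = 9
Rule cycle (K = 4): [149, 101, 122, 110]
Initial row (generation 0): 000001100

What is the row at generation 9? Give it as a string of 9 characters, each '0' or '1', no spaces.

Gen 0: 000001100
Gen 1 (rule 149): 111100011
Gen 2 (rule 101): 000101001
Gen 3 (rule 122): 001010110
Gen 4 (rule 110): 011111110
Gen 5 (rule 149): 001111101
Gen 6 (rule 101): 100000111
Gen 7 (rule 122): 010001101
Gen 8 (rule 110): 110011111
Gen 9 (rule 149): 001001110

Answer: 001001110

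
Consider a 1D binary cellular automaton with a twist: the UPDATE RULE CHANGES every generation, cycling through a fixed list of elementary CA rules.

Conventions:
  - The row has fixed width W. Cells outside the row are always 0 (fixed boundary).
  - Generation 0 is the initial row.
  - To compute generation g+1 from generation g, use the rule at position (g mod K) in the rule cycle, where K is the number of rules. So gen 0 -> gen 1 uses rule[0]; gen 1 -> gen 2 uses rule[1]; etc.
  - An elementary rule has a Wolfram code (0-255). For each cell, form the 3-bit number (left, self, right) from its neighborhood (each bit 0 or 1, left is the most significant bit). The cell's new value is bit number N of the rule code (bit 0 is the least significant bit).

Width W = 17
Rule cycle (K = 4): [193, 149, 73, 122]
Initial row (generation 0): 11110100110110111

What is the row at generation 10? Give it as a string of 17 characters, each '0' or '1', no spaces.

Answer: 11111001101111111

Derivation:
Gen 0: 11110100110110111
Gen 1 (rule 193): 01110000010010011
Gen 2 (rule 149): 00101111011011000
Gen 3 (rule 73): 10001001011011011
Gen 4 (rule 122): 01010110111111111
Gen 5 (rule 193): 00000010011111111
Gen 6 (rule 149): 11111011001111110
Gen 7 (rule 73): 10001011001000010
Gen 8 (rule 122): 01010111110100101
Gen 9 (rule 193): 00000011110000000
Gen 10 (rule 149): 11111001101111111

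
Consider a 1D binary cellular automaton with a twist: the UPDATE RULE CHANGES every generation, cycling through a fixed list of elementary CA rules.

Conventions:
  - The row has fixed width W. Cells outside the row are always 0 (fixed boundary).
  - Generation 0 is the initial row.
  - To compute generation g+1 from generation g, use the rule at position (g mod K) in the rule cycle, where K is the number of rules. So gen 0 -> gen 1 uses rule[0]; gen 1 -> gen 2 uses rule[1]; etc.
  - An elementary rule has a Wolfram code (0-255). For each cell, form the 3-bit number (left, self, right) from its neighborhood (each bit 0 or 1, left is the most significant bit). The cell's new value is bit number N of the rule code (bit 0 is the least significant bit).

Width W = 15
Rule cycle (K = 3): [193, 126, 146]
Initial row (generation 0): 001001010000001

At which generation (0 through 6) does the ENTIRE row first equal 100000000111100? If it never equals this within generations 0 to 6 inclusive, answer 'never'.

Answer: 1

Derivation:
Gen 0: 001001010000001
Gen 1 (rule 193): 100000000111100
Gen 2 (rule 126): 110000001100110
Gen 3 (rule 146): 001000010011001
Gen 4 (rule 193): 100011000001000
Gen 5 (rule 126): 110111100011100
Gen 6 (rule 146): 000011010101010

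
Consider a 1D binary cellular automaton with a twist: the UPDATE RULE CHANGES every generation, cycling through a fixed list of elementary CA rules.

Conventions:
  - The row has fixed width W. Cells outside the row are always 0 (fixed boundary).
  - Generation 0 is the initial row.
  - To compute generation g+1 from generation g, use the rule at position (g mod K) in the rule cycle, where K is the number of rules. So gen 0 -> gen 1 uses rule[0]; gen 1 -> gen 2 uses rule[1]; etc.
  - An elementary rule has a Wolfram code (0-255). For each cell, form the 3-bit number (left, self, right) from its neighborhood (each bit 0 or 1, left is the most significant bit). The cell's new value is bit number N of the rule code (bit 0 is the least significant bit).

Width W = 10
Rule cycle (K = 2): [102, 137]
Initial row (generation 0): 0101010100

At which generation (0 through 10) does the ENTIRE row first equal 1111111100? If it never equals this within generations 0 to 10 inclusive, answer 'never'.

Answer: 1

Derivation:
Gen 0: 0101010100
Gen 1 (rule 102): 1111111100
Gen 2 (rule 137): 1111111001
Gen 3 (rule 102): 0000001011
Gen 4 (rule 137): 1111100010
Gen 5 (rule 102): 0000100110
Gen 6 (rule 137): 1110000100
Gen 7 (rule 102): 0010001100
Gen 8 (rule 137): 1000101001
Gen 9 (rule 102): 1001111011
Gen 10 (rule 137): 0001110010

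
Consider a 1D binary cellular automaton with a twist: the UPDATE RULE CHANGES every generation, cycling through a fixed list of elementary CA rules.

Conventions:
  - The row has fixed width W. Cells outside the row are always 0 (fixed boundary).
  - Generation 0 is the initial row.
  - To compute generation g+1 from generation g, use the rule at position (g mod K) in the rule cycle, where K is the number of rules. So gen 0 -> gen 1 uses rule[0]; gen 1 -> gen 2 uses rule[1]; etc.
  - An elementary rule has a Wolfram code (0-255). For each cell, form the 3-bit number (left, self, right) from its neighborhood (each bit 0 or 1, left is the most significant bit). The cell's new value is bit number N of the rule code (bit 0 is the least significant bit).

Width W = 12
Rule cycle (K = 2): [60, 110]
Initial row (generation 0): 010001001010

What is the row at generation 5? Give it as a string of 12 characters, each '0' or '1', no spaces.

Gen 0: 010001001010
Gen 1 (rule 60): 011001101111
Gen 2 (rule 110): 111011111001
Gen 3 (rule 60): 100110000101
Gen 4 (rule 110): 101110001111
Gen 5 (rule 60): 111001001000

Answer: 111001001000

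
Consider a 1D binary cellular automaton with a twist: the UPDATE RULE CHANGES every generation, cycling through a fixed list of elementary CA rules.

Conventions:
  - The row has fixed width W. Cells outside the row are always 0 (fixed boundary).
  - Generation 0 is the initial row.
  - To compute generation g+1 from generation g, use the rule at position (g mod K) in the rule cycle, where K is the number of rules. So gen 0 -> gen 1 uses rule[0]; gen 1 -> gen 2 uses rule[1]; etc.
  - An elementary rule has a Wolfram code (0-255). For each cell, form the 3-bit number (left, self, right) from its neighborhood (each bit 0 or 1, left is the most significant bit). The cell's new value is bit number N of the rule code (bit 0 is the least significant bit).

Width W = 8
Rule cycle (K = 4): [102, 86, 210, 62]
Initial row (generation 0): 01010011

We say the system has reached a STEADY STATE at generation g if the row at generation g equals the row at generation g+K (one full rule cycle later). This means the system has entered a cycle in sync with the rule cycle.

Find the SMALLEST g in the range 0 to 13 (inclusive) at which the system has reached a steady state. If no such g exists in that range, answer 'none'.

Answer: none

Derivation:
Gen 0: 01010011
Gen 1 (rule 102): 11110101
Gen 2 (rule 86): 00010101
Gen 3 (rule 210): 00100000
Gen 4 (rule 62): 01110000
Gen 5 (rule 102): 10010000
Gen 6 (rule 86): 11111000
Gen 7 (rule 210): 01111100
Gen 8 (rule 62): 11000010
Gen 9 (rule 102): 01000110
Gen 10 (rule 86): 11101011
Gen 11 (rule 210): 01100001
Gen 12 (rule 62): 11010011
Gen 13 (rule 102): 01110101
Gen 14 (rule 86): 10010101
Gen 15 (rule 210): 01100000
Gen 16 (rule 62): 11010000
Gen 17 (rule 102): 01110000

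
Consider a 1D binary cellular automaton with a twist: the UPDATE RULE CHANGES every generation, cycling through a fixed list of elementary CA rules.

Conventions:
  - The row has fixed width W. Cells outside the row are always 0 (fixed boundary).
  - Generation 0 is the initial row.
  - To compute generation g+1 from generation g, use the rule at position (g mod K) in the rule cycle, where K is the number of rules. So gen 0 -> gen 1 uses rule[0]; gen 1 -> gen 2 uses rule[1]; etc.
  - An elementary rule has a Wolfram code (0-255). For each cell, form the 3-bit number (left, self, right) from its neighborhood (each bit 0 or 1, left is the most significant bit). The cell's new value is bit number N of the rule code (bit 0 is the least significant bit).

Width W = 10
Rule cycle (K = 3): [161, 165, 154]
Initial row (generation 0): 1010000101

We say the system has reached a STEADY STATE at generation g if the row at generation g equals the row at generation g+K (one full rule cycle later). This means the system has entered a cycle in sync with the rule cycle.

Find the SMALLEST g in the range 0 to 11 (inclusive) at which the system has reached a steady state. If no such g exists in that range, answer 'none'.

Gen 0: 1010000101
Gen 1 (rule 161): 0100110010
Gen 2 (rule 165): 0100000010
Gen 3 (rule 154): 1010000101
Gen 4 (rule 161): 0100110010
Gen 5 (rule 165): 0100000010
Gen 6 (rule 154): 1010000101
Gen 7 (rule 161): 0100110010
Gen 8 (rule 165): 0100000010
Gen 9 (rule 154): 1010000101
Gen 10 (rule 161): 0100110010
Gen 11 (rule 165): 0100000010
Gen 12 (rule 154): 1010000101
Gen 13 (rule 161): 0100110010
Gen 14 (rule 165): 0100000010

Answer: 0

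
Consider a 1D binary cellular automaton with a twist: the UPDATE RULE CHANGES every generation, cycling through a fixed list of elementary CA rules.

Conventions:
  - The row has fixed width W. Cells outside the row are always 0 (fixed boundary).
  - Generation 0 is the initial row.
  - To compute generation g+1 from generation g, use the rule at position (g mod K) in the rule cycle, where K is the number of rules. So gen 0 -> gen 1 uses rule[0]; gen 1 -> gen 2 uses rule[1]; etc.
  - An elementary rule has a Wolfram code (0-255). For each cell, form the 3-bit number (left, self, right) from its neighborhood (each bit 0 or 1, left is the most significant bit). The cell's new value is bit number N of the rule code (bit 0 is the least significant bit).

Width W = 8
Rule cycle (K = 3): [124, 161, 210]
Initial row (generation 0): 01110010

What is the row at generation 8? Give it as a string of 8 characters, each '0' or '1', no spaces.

Answer: 00100100

Derivation:
Gen 0: 01110010
Gen 1 (rule 124): 01011011
Gen 2 (rule 161): 00100100
Gen 3 (rule 210): 01011010
Gen 4 (rule 124): 01111111
Gen 5 (rule 161): 00111110
Gen 6 (rule 210): 01011111
Gen 7 (rule 124): 01110001
Gen 8 (rule 161): 00100100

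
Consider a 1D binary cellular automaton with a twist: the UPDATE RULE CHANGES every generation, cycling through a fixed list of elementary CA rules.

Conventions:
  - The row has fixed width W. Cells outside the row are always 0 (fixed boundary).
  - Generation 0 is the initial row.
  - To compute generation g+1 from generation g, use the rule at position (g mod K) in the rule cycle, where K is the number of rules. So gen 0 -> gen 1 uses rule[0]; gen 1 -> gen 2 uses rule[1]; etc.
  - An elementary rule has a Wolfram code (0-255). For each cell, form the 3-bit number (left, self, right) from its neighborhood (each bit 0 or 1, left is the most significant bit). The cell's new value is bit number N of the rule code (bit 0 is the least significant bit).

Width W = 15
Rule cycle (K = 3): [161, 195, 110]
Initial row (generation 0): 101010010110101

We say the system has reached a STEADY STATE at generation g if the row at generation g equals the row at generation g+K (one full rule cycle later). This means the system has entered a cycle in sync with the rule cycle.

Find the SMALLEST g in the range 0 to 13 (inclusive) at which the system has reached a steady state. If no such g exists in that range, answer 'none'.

Gen 0: 101010010110101
Gen 1 (rule 161): 010100001001010
Gen 2 (rule 195): 100001110010000
Gen 3 (rule 110): 100011010110000
Gen 4 (rule 161): 001000101000111
Gen 5 (rule 195): 110011000011011
Gen 6 (rule 110): 110111000111111
Gen 7 (rule 161): 001010010011110
Gen 8 (rule 195): 110000100101110
Gen 9 (rule 110): 110001101111010
Gen 10 (rule 161): 000100010110100
Gen 11 (rule 195): 111001100010001
Gen 12 (rule 110): 101011100110011
Gen 13 (rule 161): 010101000000000
Gen 14 (rule 195): 100000011111111
Gen 15 (rule 110): 100000110000001
Gen 16 (rule 161): 001110000111100

Answer: none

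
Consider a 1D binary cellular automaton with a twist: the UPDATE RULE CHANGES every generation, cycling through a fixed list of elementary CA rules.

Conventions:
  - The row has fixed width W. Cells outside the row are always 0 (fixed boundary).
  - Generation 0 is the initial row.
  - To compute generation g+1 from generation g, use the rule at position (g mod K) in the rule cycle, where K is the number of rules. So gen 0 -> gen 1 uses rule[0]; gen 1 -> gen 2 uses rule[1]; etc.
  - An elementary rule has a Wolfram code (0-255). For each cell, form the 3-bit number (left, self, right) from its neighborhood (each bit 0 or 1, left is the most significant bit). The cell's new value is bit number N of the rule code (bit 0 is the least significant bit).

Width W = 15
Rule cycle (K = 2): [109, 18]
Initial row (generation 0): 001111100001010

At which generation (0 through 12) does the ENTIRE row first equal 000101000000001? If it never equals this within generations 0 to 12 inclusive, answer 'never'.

Answer: 2

Derivation:
Gen 0: 001111100001010
Gen 1 (rule 109): 101000101101110
Gen 2 (rule 18): 000101000000001
Gen 3 (rule 109): 110111011111101
Gen 4 (rule 18): 000000000000000
Gen 5 (rule 109): 111111111111111
Gen 6 (rule 18): 000000000000000
Gen 7 (rule 109): 111111111111111
Gen 8 (rule 18): 000000000000000
Gen 9 (rule 109): 111111111111111
Gen 10 (rule 18): 000000000000000
Gen 11 (rule 109): 111111111111111
Gen 12 (rule 18): 000000000000000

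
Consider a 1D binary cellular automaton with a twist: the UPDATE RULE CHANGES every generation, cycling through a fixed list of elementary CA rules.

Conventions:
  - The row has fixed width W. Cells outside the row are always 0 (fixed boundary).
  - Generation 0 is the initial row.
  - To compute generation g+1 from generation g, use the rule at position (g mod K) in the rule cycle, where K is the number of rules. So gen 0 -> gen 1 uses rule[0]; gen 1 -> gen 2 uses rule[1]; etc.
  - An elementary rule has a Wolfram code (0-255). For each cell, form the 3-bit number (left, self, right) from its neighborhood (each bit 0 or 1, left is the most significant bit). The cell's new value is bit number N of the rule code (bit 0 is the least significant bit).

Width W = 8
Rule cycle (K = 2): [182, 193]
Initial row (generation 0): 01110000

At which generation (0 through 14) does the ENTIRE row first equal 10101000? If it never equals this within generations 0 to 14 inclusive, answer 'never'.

Answer: 1

Derivation:
Gen 0: 01110000
Gen 1 (rule 182): 10101000
Gen 2 (rule 193): 00000011
Gen 3 (rule 182): 00000100
Gen 4 (rule 193): 11110001
Gen 5 (rule 182): 01101011
Gen 6 (rule 193): 00100001
Gen 7 (rule 182): 01110011
Gen 8 (rule 193): 00110001
Gen 9 (rule 182): 01001011
Gen 10 (rule 193): 00000001
Gen 11 (rule 182): 00000011
Gen 12 (rule 193): 11111001
Gen 13 (rule 182): 01110111
Gen 14 (rule 193): 00110011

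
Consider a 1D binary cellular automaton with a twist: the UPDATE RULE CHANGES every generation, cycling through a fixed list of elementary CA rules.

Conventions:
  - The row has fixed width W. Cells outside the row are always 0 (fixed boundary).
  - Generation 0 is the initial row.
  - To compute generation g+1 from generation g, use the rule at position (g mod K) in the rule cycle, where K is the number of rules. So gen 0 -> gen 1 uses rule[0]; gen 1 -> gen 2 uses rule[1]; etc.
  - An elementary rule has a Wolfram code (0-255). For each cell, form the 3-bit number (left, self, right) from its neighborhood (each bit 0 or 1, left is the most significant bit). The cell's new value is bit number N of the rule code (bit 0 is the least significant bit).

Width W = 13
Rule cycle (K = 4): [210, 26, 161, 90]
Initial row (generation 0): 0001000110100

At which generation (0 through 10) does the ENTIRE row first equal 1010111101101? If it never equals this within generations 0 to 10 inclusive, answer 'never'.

Answer: never

Derivation:
Gen 0: 0001000110100
Gen 1 (rule 210): 0010101010010
Gen 2 (rule 26): 0100000001101
Gen 3 (rule 161): 0001111100010
Gen 4 (rule 90): 0011000110101
Gen 5 (rule 210): 0101101010000
Gen 6 (rule 26): 1001000001000
Gen 7 (rule 161): 0000011100011
Gen 8 (rule 90): 0000110110111
Gen 9 (rule 210): 0001010010011
Gen 10 (rule 26): 0010001101110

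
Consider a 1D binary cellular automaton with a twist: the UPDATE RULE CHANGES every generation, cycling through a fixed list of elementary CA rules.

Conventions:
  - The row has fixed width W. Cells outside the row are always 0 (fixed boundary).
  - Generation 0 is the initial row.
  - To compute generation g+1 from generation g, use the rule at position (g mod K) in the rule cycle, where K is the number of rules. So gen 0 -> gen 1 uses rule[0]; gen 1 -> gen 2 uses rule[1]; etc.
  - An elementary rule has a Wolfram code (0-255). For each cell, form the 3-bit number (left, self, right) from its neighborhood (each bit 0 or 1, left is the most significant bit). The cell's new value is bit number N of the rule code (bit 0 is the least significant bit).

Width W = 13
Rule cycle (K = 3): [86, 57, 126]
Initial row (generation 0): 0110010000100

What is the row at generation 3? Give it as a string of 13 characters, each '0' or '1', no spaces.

Answer: 1111001111111

Derivation:
Gen 0: 0110010000100
Gen 1 (rule 86): 1011111001110
Gen 2 (rule 57): 0110000101001
Gen 3 (rule 126): 1111001111111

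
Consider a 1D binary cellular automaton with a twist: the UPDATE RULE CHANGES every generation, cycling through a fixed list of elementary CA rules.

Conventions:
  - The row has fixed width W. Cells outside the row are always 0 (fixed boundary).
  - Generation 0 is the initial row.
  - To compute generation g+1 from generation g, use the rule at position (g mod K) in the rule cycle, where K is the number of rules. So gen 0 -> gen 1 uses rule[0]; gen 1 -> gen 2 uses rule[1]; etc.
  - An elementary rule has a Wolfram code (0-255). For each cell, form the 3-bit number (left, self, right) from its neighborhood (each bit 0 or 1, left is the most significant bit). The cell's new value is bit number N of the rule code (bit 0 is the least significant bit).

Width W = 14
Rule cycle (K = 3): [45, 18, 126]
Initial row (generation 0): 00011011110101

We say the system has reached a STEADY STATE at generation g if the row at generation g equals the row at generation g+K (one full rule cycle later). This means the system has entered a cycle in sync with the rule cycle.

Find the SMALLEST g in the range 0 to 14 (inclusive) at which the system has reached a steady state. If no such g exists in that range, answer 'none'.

Gen 0: 00011011110101
Gen 1 (rule 45): 11010110001111
Gen 2 (rule 18): 00000001010000
Gen 3 (rule 126): 00000011111000
Gen 4 (rule 45): 11111010000011
Gen 5 (rule 18): 00000001000100
Gen 6 (rule 126): 00000011101110
Gen 7 (rule 45): 11111010011000
Gen 8 (rule 18): 00000001100100
Gen 9 (rule 126): 00000011111110
Gen 10 (rule 45): 11111010000000
Gen 11 (rule 18): 00000001000000
Gen 12 (rule 126): 00000011100000
Gen 13 (rule 45): 11111010001111
Gen 14 (rule 18): 00000001010000
Gen 15 (rule 126): 00000011111000
Gen 16 (rule 45): 11111010000011
Gen 17 (rule 18): 00000001000100

Answer: none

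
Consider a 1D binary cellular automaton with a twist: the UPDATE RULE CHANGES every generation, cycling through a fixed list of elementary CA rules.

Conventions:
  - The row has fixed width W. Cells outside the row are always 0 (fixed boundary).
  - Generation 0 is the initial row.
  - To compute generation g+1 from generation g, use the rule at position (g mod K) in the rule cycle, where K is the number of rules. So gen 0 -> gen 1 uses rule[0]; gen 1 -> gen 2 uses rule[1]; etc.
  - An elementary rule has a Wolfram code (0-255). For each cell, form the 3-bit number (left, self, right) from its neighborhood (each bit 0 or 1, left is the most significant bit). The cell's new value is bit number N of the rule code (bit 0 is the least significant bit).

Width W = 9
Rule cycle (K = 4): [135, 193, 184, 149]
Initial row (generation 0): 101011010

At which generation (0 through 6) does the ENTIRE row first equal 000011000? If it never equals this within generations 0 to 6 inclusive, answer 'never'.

Gen 0: 101011010
Gen 1 (rule 135): 101000010
Gen 2 (rule 193): 000011000
Gen 3 (rule 184): 000010100
Gen 4 (rule 149): 111010111
Gen 5 (rule 135): 010010010
Gen 6 (rule 193): 000000000

Answer: 2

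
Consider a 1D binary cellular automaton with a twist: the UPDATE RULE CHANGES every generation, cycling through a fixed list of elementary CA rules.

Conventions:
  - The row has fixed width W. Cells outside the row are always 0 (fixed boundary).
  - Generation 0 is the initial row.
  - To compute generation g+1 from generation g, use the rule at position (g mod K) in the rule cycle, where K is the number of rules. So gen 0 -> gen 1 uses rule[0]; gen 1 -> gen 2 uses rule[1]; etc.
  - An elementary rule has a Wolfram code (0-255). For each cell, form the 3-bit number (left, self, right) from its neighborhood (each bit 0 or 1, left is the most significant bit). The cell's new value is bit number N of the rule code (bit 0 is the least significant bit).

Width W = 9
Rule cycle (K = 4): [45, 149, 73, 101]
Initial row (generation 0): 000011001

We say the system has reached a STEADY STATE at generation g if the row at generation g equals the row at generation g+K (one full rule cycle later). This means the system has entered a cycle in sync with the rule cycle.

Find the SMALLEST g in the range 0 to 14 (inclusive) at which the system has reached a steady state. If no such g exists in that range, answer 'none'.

Gen 0: 000011001
Gen 1 (rule 45): 111010001
Gen 2 (rule 149): 010011101
Gen 3 (rule 73): 000010100
Gen 4 (rule 101): 111011101
Gen 5 (rule 45): 100110011
Gen 6 (rule 149): 110001000
Gen 7 (rule 73): 110100011
Gen 8 (rule 101): 011101001
Gen 9 (rule 45): 010011001
Gen 10 (rule 149): 011000101
Gen 11 (rule 73): 011010000
Gen 12 (rule 101): 001110111
Gen 13 (rule 45): 101001100
Gen 14 (rule 149): 101100011
Gen 15 (rule 73): 001101011
Gen 16 (rule 101): 100111101
Gen 17 (rule 45): 100100011
Gen 18 (rule 149): 110111000

Answer: none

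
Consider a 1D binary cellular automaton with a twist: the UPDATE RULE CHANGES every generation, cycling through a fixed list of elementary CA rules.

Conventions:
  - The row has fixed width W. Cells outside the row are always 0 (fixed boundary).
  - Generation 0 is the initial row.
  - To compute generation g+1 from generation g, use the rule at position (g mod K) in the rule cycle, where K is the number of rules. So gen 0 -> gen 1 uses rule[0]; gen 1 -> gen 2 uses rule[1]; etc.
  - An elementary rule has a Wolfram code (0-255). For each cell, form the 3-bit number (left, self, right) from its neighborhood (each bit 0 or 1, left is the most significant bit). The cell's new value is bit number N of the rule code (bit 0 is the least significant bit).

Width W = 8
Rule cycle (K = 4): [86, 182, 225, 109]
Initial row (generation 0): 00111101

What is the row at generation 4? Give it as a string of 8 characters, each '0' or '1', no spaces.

Answer: 01011101

Derivation:
Gen 0: 00111101
Gen 1 (rule 86): 01000101
Gen 2 (rule 182): 11101111
Gen 3 (rule 225): 01110111
Gen 4 (rule 109): 01011101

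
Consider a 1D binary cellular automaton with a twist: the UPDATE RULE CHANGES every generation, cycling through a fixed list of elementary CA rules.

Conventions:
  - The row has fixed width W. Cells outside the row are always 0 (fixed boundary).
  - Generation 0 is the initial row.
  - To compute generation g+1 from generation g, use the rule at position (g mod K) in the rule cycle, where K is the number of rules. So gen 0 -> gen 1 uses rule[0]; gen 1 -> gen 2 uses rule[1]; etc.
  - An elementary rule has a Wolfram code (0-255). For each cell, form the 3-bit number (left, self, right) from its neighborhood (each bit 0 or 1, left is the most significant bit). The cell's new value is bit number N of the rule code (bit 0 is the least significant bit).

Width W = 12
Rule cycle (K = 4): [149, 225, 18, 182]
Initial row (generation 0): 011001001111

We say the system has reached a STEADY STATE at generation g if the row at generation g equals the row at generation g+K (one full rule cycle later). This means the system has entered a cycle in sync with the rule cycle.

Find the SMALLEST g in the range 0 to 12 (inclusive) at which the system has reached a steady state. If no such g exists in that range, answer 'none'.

Answer: 11

Derivation:
Gen 0: 011001001111
Gen 1 (rule 149): 000101100110
Gen 2 (rule 225): 110010100010
Gen 3 (rule 18): 001100010101
Gen 4 (rule 182): 010010111111
Gen 5 (rule 149): 011010011110
Gen 6 (rule 225): 001100001110
Gen 7 (rule 18): 010010010001
Gen 8 (rule 182): 111111111011
Gen 9 (rule 149): 011111110000
Gen 10 (rule 225): 001111110111
Gen 11 (rule 18): 010000000000
Gen 12 (rule 182): 111000000000
Gen 13 (rule 149): 010111111111
Gen 14 (rule 225): 001011111111
Gen 15 (rule 18): 010000000000
Gen 16 (rule 182): 111000000000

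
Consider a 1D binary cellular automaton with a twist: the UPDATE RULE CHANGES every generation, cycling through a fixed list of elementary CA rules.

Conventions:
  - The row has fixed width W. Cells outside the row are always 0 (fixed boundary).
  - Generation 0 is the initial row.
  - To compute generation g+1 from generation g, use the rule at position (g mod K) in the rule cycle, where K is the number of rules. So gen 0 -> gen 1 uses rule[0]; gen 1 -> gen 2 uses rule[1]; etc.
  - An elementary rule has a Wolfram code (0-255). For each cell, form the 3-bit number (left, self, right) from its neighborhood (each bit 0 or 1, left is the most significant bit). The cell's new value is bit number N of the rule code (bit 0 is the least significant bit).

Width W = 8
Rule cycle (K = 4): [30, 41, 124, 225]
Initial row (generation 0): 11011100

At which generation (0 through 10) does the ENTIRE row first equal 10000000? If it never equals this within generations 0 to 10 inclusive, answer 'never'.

Answer: 5

Derivation:
Gen 0: 11011100
Gen 1 (rule 30): 10010010
Gen 2 (rule 41): 00000000
Gen 3 (rule 124): 00000000
Gen 4 (rule 225): 11111111
Gen 5 (rule 30): 10000000
Gen 6 (rule 41): 00111111
Gen 7 (rule 124): 00100001
Gen 8 (rule 225): 10001100
Gen 9 (rule 30): 11011010
Gen 10 (rule 41): 10110100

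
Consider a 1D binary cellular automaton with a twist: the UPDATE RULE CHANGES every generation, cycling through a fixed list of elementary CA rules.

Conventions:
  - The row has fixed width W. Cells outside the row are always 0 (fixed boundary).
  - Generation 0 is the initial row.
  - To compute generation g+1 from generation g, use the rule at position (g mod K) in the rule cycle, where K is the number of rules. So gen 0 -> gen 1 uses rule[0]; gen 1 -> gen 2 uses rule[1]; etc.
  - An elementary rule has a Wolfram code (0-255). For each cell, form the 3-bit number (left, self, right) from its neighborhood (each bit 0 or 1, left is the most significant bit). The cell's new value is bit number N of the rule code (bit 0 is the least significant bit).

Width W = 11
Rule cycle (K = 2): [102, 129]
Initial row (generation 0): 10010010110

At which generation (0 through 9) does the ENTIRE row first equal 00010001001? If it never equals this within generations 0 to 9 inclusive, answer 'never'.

Gen 0: 10010010110
Gen 1 (rule 102): 10110111010
Gen 2 (rule 129): 00000010000
Gen 3 (rule 102): 00000110000
Gen 4 (rule 129): 11110000111
Gen 5 (rule 102): 00010001001
Gen 6 (rule 129): 11000100000
Gen 7 (rule 102): 01001100000
Gen 8 (rule 129): 00000001111
Gen 9 (rule 102): 00000010001

Answer: 5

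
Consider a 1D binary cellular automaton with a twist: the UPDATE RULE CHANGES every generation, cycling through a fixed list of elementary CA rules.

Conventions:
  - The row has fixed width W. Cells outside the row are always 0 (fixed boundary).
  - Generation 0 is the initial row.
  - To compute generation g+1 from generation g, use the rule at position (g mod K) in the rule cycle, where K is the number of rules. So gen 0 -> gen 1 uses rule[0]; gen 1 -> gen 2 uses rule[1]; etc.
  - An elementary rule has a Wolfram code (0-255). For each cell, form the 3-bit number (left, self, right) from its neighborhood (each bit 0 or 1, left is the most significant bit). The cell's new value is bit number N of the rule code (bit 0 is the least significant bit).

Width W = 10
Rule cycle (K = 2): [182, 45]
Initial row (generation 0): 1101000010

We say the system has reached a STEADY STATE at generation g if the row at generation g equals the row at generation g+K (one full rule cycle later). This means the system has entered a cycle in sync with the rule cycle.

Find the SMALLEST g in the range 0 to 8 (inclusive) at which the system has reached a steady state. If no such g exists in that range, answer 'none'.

Answer: none

Derivation:
Gen 0: 1101000010
Gen 1 (rule 182): 0011100111
Gen 2 (rule 45): 1010000100
Gen 3 (rule 182): 1111001110
Gen 4 (rule 45): 1000001000
Gen 5 (rule 182): 1100011100
Gen 6 (rule 45): 1001010001
Gen 7 (rule 182): 1111111011
Gen 8 (rule 45): 1000000110
Gen 9 (rule 182): 1100001001
Gen 10 (rule 45): 1001101001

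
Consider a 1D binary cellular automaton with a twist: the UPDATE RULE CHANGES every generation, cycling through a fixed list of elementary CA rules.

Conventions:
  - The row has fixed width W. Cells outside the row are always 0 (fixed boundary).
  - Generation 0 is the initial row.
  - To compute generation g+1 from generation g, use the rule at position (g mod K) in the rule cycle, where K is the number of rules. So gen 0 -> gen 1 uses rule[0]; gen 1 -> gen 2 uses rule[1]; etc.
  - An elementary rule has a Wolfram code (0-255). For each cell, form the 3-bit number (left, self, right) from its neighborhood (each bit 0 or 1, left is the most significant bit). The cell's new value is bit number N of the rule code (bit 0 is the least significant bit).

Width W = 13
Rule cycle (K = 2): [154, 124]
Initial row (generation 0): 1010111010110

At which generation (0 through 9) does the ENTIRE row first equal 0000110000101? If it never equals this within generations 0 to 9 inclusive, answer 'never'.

Answer: 1

Derivation:
Gen 0: 1010111010110
Gen 1 (rule 154): 0000110000101
Gen 2 (rule 124): 0000111000111
Gen 3 (rule 154): 0001110101110
Gen 4 (rule 124): 0001011111011
Gen 5 (rule 154): 0010011110010
Gen 6 (rule 124): 0011010011011
Gen 7 (rule 154): 0110001110010
Gen 8 (rule 124): 0111001011011
Gen 9 (rule 154): 1110110010010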